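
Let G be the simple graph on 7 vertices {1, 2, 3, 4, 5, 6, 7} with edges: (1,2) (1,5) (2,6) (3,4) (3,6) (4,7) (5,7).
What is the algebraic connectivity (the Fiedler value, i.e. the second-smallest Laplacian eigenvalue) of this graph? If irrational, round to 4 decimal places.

Reading degrees in the order [1, 2, 3, 4, 5, 6, 7] gives [2, 2, 2, 2, 2, 2, 2]; set D = diag(2, 2, 2, 2, 2, 2, 2) and form L = D - A. Computing the eigenvalues of L and sorting gives [0, 0.7530, 0.7530, 2.4450, 2.4450, 3.8019, 3.8019]. The Fiedler value lambda_2 = 0.7530 is strictly positive, so the graph is connected. By the matrix-tree theorem the graph has (1/7) * product of the nonzero eigenvalues = 7 spanning trees. The eigenvalues sum to 14, which equals trace(L) = 2|E|.

0.7530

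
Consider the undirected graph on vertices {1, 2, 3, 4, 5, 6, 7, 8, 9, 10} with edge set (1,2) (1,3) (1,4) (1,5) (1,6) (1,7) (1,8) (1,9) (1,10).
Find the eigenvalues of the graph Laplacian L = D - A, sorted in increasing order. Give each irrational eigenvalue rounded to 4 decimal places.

Reading degrees in the order [1, 2, 3, 4, 5, 6, 7, 8, 9, 10] gives [9, 1, 1, 1, 1, 1, 1, 1, 1, 1]; set D = diag(9, 1, 1, 1, 1, 1, 1, 1, 1, 1) and form L = D - A. Diagonalising L (or applying a numerical eigensolver to the 10x10 matrix) gives the spectrum above. The single zero eigenvalue shows the graph is connected. There is one zero in the spectrum, matching the 1 component. The largest eigenvalue, 10, is at most the vertex count 10.

[0, 1, 1, 1, 1, 1, 1, 1, 1, 10]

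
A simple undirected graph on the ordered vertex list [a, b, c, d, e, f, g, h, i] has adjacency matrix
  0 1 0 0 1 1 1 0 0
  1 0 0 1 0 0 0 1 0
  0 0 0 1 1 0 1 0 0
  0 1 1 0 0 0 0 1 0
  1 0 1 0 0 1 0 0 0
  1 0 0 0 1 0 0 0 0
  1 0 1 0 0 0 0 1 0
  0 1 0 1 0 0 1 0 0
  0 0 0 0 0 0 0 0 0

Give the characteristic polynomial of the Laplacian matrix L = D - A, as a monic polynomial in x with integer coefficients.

Reading degrees in the order [a, b, c, d, e, f, g, h, i] gives [4, 3, 3, 3, 3, 2, 3, 3, 0]; set D = diag(4, 3, 3, 3, 3, 2, 3, 3, 0) and form L = D - A. Computing det(xI - L) by cofactor expansion (or equivalently via sum-over-permutations) gives x^9 - 24x^8 + 239x^7 - 1276x^6 + 3927x^5 - 6922x^4 + 6406x^3 - 2360x^2. The coefficient of x^8 equals -trace(L) = -24, matching the sum of degrees.

x^9 - 24x^8 + 239x^7 - 1276x^6 + 3927x^5 - 6922x^4 + 6406x^3 - 2360x^2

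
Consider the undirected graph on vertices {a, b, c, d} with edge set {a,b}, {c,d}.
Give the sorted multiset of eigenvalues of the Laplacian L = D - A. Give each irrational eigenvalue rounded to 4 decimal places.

Each diagonal entry of L is the vertex degree and each off-diagonal entry is -1 where an edge is present, 0 otherwise; in the order [a, b, c, d] the diagonal is [1, 1, 1, 1]. The multiplicity of 0 as a Laplacian eigenvalue equals the number of connected components. The 2 zero eigenvalues correspond to the 2 connected components. The eigenvalues sum to 4, which equals trace(L) = 2|E|.

[0, 0, 2, 2]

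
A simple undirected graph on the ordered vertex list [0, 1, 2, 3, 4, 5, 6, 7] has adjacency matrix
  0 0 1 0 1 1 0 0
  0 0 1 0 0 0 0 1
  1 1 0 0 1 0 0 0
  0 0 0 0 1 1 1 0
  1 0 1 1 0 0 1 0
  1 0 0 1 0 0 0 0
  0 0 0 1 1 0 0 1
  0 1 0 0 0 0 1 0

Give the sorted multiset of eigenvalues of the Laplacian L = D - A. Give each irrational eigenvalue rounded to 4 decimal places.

Reading degrees in the order [0, 1, 2, 3, 4, 5, 6, 7] gives [3, 2, 3, 3, 4, 2, 3, 2]; set D = diag(3, 2, 3, 3, 4, 2, 3, 2) and form L = D - A. The multiplicity of 0 as a Laplacian eigenvalue equals the number of connected components. There is one zero in the spectrum, matching the 1 component. The largest eigenvalue, 5.3686, is at most the vertex count 8.

[0, 0.8929, 1.5858, 2.2123, 3, 4.4142, 4.5262, 5.3686]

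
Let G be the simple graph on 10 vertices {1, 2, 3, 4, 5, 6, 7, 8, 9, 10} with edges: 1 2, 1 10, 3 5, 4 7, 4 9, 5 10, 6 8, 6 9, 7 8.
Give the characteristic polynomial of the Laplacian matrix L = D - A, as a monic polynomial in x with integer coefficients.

Each diagonal entry of L is the vertex degree and each off-diagonal entry is -1 where an edge is present, 0 otherwise; in the order [1, 2, 3, 4, 5, 6, 7, 8, 9, 10] the diagonal is [2, 1, 1, 2, 2, 2, 2, 2, 2, 2]. Computing det(xI - L) by cofactor expansion (or equivalently via sum-over-permutations) gives x^10 - 18x^9 + 136x^8 - 560x^7 + 1365x^6 - 2000x^5 + 1700x^4 - 750x^3 + 125x^2. The constant term is 0 because L is singular (the all-ones vector lies in its kernel).

x^10 - 18x^9 + 136x^8 - 560x^7 + 1365x^6 - 2000x^5 + 1700x^4 - 750x^3 + 125x^2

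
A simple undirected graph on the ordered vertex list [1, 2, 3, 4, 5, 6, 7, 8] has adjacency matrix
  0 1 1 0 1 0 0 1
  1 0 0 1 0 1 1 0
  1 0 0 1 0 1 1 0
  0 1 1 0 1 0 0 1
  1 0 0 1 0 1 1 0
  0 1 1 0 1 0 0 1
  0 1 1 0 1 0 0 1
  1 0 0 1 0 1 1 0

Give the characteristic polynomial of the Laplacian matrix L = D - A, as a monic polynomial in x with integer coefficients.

x^8 - 32x^7 + 432x^6 - 3200x^5 + 14080x^4 - 36864x^3 + 53248x^2 - 32768x

Reading degrees in the order [1, 2, 3, 4, 5, 6, 7, 8] gives [4, 4, 4, 4, 4, 4, 4, 4]; set D = diag(4, 4, 4, 4, 4, 4, 4, 4) and form L = D - A. L has integer entries, so p(x) = det(xI - L) has integer coefficients. Expanding the determinant yields x^8 - 32x^7 + 432x^6 - 3200x^5 + 14080x^4 - 36864x^3 + 53248x^2 - 32768x. The constant term is 0 because L is singular (the all-ones vector lies in its kernel).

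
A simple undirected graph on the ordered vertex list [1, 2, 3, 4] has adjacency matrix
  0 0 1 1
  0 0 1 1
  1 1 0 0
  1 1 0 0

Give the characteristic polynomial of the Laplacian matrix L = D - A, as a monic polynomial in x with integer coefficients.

Each diagonal entry of L is the vertex degree and each off-diagonal entry is -1 where an edge is present, 0 otherwise; in the order [1, 2, 3, 4] the diagonal is [2, 2, 2, 2]. Computing det(xI - L) by cofactor expansion (or equivalently via sum-over-permutations) gives x^4 - 8x^3 + 20x^2 - 16x. The constant term is 0 because L is singular (the all-ones vector lies in its kernel). The eigenvalues sum to 8, which equals trace(L) = 2|E|.

x^4 - 8x^3 + 20x^2 - 16x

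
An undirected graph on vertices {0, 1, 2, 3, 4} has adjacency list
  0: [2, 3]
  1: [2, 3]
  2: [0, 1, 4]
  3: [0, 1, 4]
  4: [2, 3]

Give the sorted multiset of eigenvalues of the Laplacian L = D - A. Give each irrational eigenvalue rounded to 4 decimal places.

Each diagonal entry of L is the vertex degree and each off-diagonal entry is -1 where an edge is present, 0 otherwise; in the order [0, 1, 2, 3, 4] the diagonal is [2, 2, 3, 3, 2]. The multiplicity of 0 as a Laplacian eigenvalue equals the number of connected components. The single zero eigenvalue shows the graph is connected. The largest eigenvalue, 5, is at most the vertex count 5.

[0, 2, 2, 3, 5]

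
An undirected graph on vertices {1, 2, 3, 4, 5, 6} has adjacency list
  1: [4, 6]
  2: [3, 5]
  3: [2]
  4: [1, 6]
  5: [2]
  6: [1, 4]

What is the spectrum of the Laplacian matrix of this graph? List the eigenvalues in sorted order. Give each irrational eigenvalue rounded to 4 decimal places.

Each diagonal entry of L is the vertex degree and each off-diagonal entry is -1 where an edge is present, 0 otherwise; in the order [1, 2, 3, 4, 5, 6] the diagonal is [2, 2, 1, 2, 1, 2]. Since every row of L sums to 0, the all-ones vector is in the kernel and 0 is an eigenvalue. The 2 zero eigenvalues correspond to the 2 connected components. There are 2 zeros in the spectrum, matching the 2 components. The eigenvalues sum to 10, which equals trace(L) = 2|E|.

[0, 0, 1, 3, 3, 3]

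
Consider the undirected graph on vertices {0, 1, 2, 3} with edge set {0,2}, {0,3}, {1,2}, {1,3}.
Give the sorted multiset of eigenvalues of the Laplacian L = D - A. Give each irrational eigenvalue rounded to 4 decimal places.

Reading degrees in the order [0, 1, 2, 3] gives [2, 2, 2, 2]; set D = diag(2, 2, 2, 2) and form L = D - A. L is symmetric positive semidefinite, so every eigenvalue is real and nonnegative.

[0, 2, 2, 4]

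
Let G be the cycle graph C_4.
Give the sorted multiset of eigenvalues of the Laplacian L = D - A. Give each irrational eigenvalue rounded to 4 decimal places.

[0, 2, 2, 4]

The graph has 4 vertices and degree multiset [2, 2, 2, 2]; D is the diagonal matrix of degrees and L = D - A. Since every row of L sums to 0, the all-ones vector is in the kernel and 0 is an eigenvalue. The single zero eigenvalue shows the graph is connected. There is one zero in the spectrum, matching the 1 component.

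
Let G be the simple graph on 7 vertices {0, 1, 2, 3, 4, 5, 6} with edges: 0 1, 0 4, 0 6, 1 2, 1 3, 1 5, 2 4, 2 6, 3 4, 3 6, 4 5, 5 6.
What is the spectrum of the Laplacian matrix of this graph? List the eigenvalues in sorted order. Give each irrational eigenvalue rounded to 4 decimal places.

[0, 3, 3, 3, 4, 4, 7]

Reading degrees in the order [0, 1, 2, 3, 4, 5, 6] gives [3, 4, 3, 3, 4, 3, 4]; set D = diag(3, 4, 3, 3, 4, 3, 4) and form L = D - A. L is symmetric positive semidefinite, so every eigenvalue is real and nonnegative. The largest eigenvalue, 7, is at most the vertex count 7.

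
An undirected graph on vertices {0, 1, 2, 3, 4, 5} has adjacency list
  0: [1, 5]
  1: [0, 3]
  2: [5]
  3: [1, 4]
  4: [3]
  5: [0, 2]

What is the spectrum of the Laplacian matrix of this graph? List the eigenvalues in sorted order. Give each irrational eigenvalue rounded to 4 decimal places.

[0, 0.2679, 1, 2, 3, 3.7321]

Reading degrees in the order [0, 1, 2, 3, 4, 5] gives [2, 2, 1, 2, 1, 2]; set D = diag(2, 2, 1, 2, 1, 2) and form L = D - A. The multiplicity of 0 as a Laplacian eigenvalue equals the number of connected components. The single zero eigenvalue shows the graph is connected. The eigenvalues sum to 10, which equals trace(L) = 2|E|. By the matrix-tree theorem the graph has (1/6) * product of the nonzero eigenvalues = 1 spanning tree.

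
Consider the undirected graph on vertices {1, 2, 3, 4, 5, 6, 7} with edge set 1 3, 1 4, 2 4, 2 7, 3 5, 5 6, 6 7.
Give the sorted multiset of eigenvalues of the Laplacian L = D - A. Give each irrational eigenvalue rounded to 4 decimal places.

[0, 0.7530, 0.7530, 2.4450, 2.4450, 3.8019, 3.8019]

With the vertex order [1, 2, 3, 4, 5, 6, 7], the degrees are [2, 2, 2, 2, 2, 2, 2], giving D = diag(2, 2, 2, 2, 2, 2, 2) and L = D - A. The multiplicity of 0 as a Laplacian eigenvalue equals the number of connected components. The largest eigenvalue, 3.8019, is at most the vertex count 7.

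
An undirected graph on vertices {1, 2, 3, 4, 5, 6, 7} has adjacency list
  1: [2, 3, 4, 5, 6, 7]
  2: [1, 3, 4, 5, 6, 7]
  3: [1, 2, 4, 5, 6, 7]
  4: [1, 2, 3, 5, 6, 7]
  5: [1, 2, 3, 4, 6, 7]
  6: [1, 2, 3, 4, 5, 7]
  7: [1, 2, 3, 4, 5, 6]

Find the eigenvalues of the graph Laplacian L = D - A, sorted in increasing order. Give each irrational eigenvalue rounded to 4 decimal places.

[0, 7, 7, 7, 7, 7, 7]

With the vertex order [1, 2, 3, 4, 5, 6, 7], the degrees are [6, 6, 6, 6, 6, 6, 6], giving D = diag(6, 6, 6, 6, 6, 6, 6) and L = D - A. L is symmetric positive semidefinite, so every eigenvalue is real and nonnegative. The eigenvalues sum to 42, which equals trace(L) = 2|E|.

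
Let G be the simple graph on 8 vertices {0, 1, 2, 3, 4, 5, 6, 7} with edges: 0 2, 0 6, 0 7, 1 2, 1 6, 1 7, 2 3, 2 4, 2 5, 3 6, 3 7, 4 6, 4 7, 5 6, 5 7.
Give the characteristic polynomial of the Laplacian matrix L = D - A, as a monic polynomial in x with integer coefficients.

x^8 - 30x^7 + 375x^6 - 2540x^5 + 10095x^4 - 23598x^3 + 30105x^2 - 16200x

Each diagonal entry of L is the vertex degree and each off-diagonal entry is -1 where an edge is present, 0 otherwise; in the order [0, 1, 2, 3, 4, 5, 6, 7] the diagonal is [3, 3, 5, 3, 3, 3, 5, 5]. L has integer entries, so p(x) = det(xI - L) has integer coefficients. Expanding the determinant yields x^8 - 30x^7 + 375x^6 - 2540x^5 + 10095x^4 - 23598x^3 + 30105x^2 - 16200x. The coefficient of x^7 equals -trace(L) = -30, matching the sum of degrees. By the matrix-tree theorem the graph has (1/8) * product of the nonzero eigenvalues = 2025 spanning trees.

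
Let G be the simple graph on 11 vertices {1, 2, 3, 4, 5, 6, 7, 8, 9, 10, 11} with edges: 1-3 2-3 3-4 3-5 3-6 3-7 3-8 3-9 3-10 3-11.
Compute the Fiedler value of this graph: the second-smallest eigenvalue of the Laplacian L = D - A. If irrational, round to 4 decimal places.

1

With the vertex order [1, 2, 3, 4, 5, 6, 7, 8, 9, 10, 11], the degrees are [1, 1, 10, 1, 1, 1, 1, 1, 1, 1, 1], giving D = diag(1, 1, 10, 1, 1, 1, 1, 1, 1, 1, 1) and L = D - A. The sorted Laplacian eigenvalues are [0, 1, 1, 1, 1, 1, 1, 1, 1, 1, 11]; the algebraic connectivity is the second entry, 1. The eigenvalues sum to 20, which equals trace(L) = 2|E|.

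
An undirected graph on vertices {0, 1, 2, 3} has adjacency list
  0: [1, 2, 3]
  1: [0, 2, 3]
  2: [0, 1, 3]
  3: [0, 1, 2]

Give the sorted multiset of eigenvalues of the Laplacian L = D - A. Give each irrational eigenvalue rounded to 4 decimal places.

Each diagonal entry of L is the vertex degree and each off-diagonal entry is -1 where an edge is present, 0 otherwise; in the order [0, 1, 2, 3] the diagonal is [3, 3, 3, 3]. Diagonalising L (or applying a numerical eigensolver to the 4x4 matrix) gives the spectrum above. The single zero eigenvalue shows the graph is connected. There is one zero in the spectrum, matching the 1 component.

[0, 4, 4, 4]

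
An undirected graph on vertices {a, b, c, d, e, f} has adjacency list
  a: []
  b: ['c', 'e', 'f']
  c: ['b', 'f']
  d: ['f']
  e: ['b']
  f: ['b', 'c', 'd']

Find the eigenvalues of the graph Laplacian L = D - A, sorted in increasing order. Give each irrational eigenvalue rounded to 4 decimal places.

[0, 0, 0.6972, 1.3820, 3.6180, 4.3028]

Reading degrees in the order [a, b, c, d, e, f] gives [0, 3, 2, 1, 1, 3]; set D = diag(0, 3, 2, 1, 1, 3) and form L = D - A. Since every row of L sums to 0, the all-ones vector is in the kernel and 0 is an eigenvalue. The 2 zero eigenvalues correspond to the 2 connected components. There are 2 zeros in the spectrum, matching the 2 components.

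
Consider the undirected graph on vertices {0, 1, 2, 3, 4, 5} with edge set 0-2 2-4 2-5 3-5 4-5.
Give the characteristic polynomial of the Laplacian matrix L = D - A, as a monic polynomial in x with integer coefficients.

x^6 - 10x^5 + 33x^4 - 40x^3 + 15x^2

Reading degrees in the order [0, 1, 2, 3, 4, 5] gives [1, 0, 3, 1, 2, 3]; set D = diag(1, 0, 3, 1, 2, 3) and form L = D - A. Computing det(xI - L) by cofactor expansion (or equivalently via sum-over-permutations) gives x^6 - 10x^5 + 33x^4 - 40x^3 + 15x^2. Since p(0) = det(-L) = 0, x divides p(x). There are 2 zeros in the spectrum, matching the 2 components. The largest eigenvalue, 4.3028, is at most the vertex count 6.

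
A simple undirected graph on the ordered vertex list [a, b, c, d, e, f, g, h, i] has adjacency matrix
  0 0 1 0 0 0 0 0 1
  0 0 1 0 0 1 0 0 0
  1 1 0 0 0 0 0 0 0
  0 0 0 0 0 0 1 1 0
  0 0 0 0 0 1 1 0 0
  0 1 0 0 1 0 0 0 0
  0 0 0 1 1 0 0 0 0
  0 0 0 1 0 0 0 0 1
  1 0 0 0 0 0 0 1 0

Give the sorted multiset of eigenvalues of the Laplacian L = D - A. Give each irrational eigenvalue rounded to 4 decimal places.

With the vertex order [a, b, c, d, e, f, g, h, i], the degrees are [2, 2, 2, 2, 2, 2, 2, 2, 2], giving D = diag(2, 2, 2, 2, 2, 2, 2, 2, 2) and L = D - A. The multiplicity of 0 as a Laplacian eigenvalue equals the number of connected components. The eigenvalues sum to 18, which equals trace(L) = 2|E|. The largest eigenvalue, 3.8794, is at most the vertex count 9.

[0, 0.4679, 0.4679, 1.6527, 1.6527, 3, 3, 3.8794, 3.8794]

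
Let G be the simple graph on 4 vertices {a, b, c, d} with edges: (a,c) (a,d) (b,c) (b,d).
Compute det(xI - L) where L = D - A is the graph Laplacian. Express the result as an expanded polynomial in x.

With the vertex order [a, b, c, d], the degrees are [2, 2, 2, 2], giving D = diag(2, 2, 2, 2) and L = D - A. The eigenvalues of L are [0, 2, 2, 4]; the characteristic polynomial is the product of (x - lambda_i), which multiplies out to x^4 - 8x^3 + 20x^2 - 16x. The constant term is 0 because L is singular (the all-ones vector lies in its kernel).

x^4 - 8x^3 + 20x^2 - 16x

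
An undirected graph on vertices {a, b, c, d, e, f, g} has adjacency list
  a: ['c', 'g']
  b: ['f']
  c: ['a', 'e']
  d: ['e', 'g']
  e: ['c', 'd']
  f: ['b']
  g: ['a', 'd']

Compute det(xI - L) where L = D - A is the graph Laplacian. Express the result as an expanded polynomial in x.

Reading degrees in the order [a, b, c, d, e, f, g] gives [2, 1, 2, 2, 2, 1, 2]; set D = diag(2, 1, 2, 2, 2, 1, 2) and form L = D - A. L has integer entries, so p(x) = det(xI - L) has integer coefficients. Expanding the determinant yields x^7 - 12x^6 + 55x^5 - 120x^4 + 125x^3 - 50x^2. The constant term is 0 because L is singular (the all-ones vector lies in its kernel). There are 2 zeros in the spectrum, matching the 2 components. The largest eigenvalue, 3.6180, is at most the vertex count 7.

x^7 - 12x^6 + 55x^5 - 120x^4 + 125x^3 - 50x^2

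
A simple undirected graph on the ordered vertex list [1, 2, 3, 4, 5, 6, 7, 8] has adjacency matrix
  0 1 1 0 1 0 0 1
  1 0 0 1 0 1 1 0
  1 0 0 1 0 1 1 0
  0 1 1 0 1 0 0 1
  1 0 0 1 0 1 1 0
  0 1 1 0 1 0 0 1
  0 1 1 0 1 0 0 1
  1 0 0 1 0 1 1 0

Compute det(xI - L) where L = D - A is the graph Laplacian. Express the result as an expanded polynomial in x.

Each diagonal entry of L is the vertex degree and each off-diagonal entry is -1 where an edge is present, 0 otherwise; in the order [1, 2, 3, 4, 5, 6, 7, 8] the diagonal is [4, 4, 4, 4, 4, 4, 4, 4]. The eigenvalues of L are [0, 4, 4, 4, 4, 4, 4, 8]; the characteristic polynomial is the product of (x - lambda_i), which multiplies out to x^8 - 32x^7 + 432x^6 - 3200x^5 + 14080x^4 - 36864x^3 + 53248x^2 - 32768x. The constant term is 0 because L is singular (the all-ones vector lies in its kernel). The largest eigenvalue, 8, is at most the vertex count 8.

x^8 - 32x^7 + 432x^6 - 3200x^5 + 14080x^4 - 36864x^3 + 53248x^2 - 32768x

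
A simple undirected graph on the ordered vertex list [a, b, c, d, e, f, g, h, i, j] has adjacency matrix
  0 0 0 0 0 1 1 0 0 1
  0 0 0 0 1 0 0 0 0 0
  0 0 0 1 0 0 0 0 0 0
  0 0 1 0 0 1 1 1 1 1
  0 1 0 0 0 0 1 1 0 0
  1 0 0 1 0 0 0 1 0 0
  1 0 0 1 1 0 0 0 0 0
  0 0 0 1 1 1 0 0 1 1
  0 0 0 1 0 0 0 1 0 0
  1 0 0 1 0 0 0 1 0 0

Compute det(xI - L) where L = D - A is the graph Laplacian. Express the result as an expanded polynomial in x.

Each diagonal entry of L is the vertex degree and each off-diagonal entry is -1 where an edge is present, 0 otherwise; in the order [a, b, c, d, e, f, g, h, i, j] the diagonal is [3, 1, 1, 6, 3, 3, 3, 5, 2, 3]. Computing det(xI - L) by cofactor expansion (or equivalently via sum-over-permutations) gives x^10 - 30x^9 + 379x^8 - 2638x^7 + 11110x^6 - 29226x^5 + 47720x^4 - 46240x^3 + 23874x^2 - 4950x. The coefficient of x^9 equals -trace(L) = -30, matching the sum of degrees. The eigenvalues sum to 30, which equals trace(L) = 2|E|.

x^10 - 30x^9 + 379x^8 - 2638x^7 + 11110x^6 - 29226x^5 + 47720x^4 - 46240x^3 + 23874x^2 - 4950x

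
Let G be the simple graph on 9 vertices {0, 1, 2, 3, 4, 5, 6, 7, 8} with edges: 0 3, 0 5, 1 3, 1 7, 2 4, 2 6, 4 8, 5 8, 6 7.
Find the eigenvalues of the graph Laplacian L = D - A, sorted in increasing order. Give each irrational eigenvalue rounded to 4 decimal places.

Each diagonal entry of L is the vertex degree and each off-diagonal entry is -1 where an edge is present, 0 otherwise; in the order [0, 1, 2, 3, 4, 5, 6, 7, 8] the diagonal is [2, 2, 2, 2, 2, 2, 2, 2, 2]. Diagonalising L (or applying a numerical eigensolver to the 9x9 matrix) gives the spectrum above. The largest eigenvalue, 3.8794, is at most the vertex count 9.

[0, 0.4679, 0.4679, 1.6527, 1.6527, 3, 3, 3.8794, 3.8794]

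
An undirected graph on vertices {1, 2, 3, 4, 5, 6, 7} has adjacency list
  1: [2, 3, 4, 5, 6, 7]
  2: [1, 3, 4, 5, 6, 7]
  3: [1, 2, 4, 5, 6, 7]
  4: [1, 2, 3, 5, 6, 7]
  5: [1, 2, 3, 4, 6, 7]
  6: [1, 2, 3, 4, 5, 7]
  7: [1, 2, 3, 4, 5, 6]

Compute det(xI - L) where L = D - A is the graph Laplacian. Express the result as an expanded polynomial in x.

x^7 - 42x^6 + 735x^5 - 6860x^4 + 36015x^3 - 100842x^2 + 117649x

Reading degrees in the order [1, 2, 3, 4, 5, 6, 7] gives [6, 6, 6, 6, 6, 6, 6]; set D = diag(6, 6, 6, 6, 6, 6, 6) and form L = D - A. The eigenvalues of L are [0, 7, 7, 7, 7, 7, 7]; the characteristic polynomial is the product of (x - lambda_i), which multiplies out to x^7 - 42x^6 + 735x^5 - 6860x^4 + 36015x^3 - 100842x^2 + 117649x. The coefficient of x^6 equals -trace(L) = -42, matching the sum of degrees. The eigenvalues sum to 42, which equals trace(L) = 2|E|.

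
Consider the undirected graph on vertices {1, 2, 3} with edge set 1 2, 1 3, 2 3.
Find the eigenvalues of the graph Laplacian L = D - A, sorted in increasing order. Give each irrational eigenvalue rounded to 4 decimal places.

[0, 3, 3]

Reading degrees in the order [1, 2, 3] gives [2, 2, 2]; set D = diag(2, 2, 2) and form L = D - A. L is symmetric positive semidefinite, so every eigenvalue is real and nonnegative.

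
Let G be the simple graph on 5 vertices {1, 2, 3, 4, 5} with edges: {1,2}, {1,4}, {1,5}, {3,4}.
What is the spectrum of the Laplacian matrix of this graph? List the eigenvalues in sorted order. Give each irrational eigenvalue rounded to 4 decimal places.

Each diagonal entry of L is the vertex degree and each off-diagonal entry is -1 where an edge is present, 0 otherwise; in the order [1, 2, 3, 4, 5] the diagonal is [3, 1, 1, 2, 1]. L is symmetric positive semidefinite, so every eigenvalue is real and nonnegative. The single zero eigenvalue shows the graph is connected.

[0, 0.5188, 1, 2.3111, 4.1701]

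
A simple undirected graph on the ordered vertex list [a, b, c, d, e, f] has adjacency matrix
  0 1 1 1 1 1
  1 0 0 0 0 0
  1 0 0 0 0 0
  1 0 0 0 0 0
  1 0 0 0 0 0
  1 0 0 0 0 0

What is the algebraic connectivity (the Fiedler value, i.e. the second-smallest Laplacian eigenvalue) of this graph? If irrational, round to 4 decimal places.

Reading degrees in the order [a, b, c, d, e, f] gives [5, 1, 1, 1, 1, 1]; set D = diag(5, 1, 1, 1, 1, 1) and form L = D - A. The sorted Laplacian eigenvalues are [0, 1, 1, 1, 1, 6]; the algebraic connectivity is the second entry, 1. The largest eigenvalue, 6, is at most the vertex count 6. By the matrix-tree theorem the graph has (1/6) * product of the nonzero eigenvalues = 1 spanning tree.

1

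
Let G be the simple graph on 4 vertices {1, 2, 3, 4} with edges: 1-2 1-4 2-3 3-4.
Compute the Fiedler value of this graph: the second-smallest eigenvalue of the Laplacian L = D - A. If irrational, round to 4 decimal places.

Each diagonal entry of L is the vertex degree and each off-diagonal entry is -1 where an edge is present, 0 otherwise; in the order [1, 2, 3, 4] the diagonal is [2, 2, 2, 2]. The sorted Laplacian eigenvalues are [0, 2, 2, 4]; the algebraic connectivity is the second entry, 2. The eigenvalues sum to 8, which equals trace(L) = 2|E|. By the matrix-tree theorem the graph has (1/4) * product of the nonzero eigenvalues = 4 spanning trees.

2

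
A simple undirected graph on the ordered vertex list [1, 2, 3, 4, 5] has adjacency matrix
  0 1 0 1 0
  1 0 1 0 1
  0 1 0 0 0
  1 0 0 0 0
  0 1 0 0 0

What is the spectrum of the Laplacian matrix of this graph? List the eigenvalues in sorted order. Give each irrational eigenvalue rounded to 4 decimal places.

[0, 0.5188, 1, 2.3111, 4.1701]

Each diagonal entry of L is the vertex degree and each off-diagonal entry is -1 where an edge is present, 0 otherwise; in the order [1, 2, 3, 4, 5] the diagonal is [2, 3, 1, 1, 1]. L is symmetric positive semidefinite, so every eigenvalue is real and nonnegative. The single zero eigenvalue shows the graph is connected. There is one zero in the spectrum, matching the 1 component. The eigenvalues sum to 8, which equals trace(L) = 2|E|.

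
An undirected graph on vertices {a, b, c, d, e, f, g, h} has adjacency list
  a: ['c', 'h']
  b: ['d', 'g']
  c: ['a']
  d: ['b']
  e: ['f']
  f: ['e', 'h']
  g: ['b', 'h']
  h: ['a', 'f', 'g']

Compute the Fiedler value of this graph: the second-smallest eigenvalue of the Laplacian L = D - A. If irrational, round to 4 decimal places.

Reading degrees in the order [a, b, c, d, e, f, g, h] gives [2, 2, 1, 1, 1, 2, 2, 3]; set D = diag(2, 2, 1, 1, 1, 2, 2, 3) and form L = D - A. Computing the eigenvalues of L and sorting gives [0, 0.2434, 0.3820, 1.1798, 2, 2.6180, 3.1386, 4.4383]. The Fiedler value lambda_2 = 0.2434 is strictly positive, so the graph is connected. By the matrix-tree theorem the graph has (1/8) * product of the nonzero eigenvalues = 1 spanning tree.

0.2434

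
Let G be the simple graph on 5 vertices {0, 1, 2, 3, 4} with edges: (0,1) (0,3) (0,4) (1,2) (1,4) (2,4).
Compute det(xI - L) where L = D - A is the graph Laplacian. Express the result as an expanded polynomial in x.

x^5 - 12x^4 + 50x^3 - 82x^2 + 40x

Reading degrees in the order [0, 1, 2, 3, 4] gives [3, 3, 2, 1, 3]; set D = diag(3, 3, 2, 1, 3) and form L = D - A. L has integer entries, so p(x) = det(xI - L) has integer coefficients. Expanding the determinant yields x^5 - 12x^4 + 50x^3 - 82x^2 + 40x. Since p(0) = det(-L) = 0, x divides p(x). The eigenvalues sum to 12, which equals trace(L) = 2|E|.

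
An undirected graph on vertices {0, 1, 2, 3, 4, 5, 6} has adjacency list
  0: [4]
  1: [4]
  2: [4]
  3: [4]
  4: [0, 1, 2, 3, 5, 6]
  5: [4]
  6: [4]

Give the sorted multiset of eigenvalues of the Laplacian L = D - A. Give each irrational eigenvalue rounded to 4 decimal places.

Reading degrees in the order [0, 1, 2, 3, 4, 5, 6] gives [1, 1, 1, 1, 6, 1, 1]; set D = diag(1, 1, 1, 1, 6, 1, 1) and form L = D - A. Diagonalising L (or applying a numerical eigensolver to the 7x7 matrix) gives the spectrum above. The single zero eigenvalue shows the graph is connected. The eigenvalues sum to 12, which equals trace(L) = 2|E|. The largest eigenvalue, 7, is at most the vertex count 7.

[0, 1, 1, 1, 1, 1, 7]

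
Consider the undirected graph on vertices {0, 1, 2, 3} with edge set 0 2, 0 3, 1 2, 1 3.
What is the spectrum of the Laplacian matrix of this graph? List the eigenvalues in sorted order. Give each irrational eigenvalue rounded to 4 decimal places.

Reading degrees in the order [0, 1, 2, 3] gives [2, 2, 2, 2]; set D = diag(2, 2, 2, 2) and form L = D - A. L is symmetric positive semidefinite, so every eigenvalue is real and nonnegative. The single zero eigenvalue shows the graph is connected. The largest eigenvalue, 4, is at most the vertex count 4.

[0, 2, 2, 4]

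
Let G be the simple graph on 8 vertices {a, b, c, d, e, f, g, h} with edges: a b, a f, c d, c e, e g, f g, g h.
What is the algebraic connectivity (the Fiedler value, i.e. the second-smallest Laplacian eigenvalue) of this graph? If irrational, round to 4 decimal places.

Reading degrees in the order [a, b, c, d, e, f, g, h] gives [2, 1, 2, 1, 2, 2, 3, 1]; set D = diag(2, 1, 2, 1, 2, 2, 3, 1) and form L = D - A. Computing the eigenvalues of L and sorting gives [0, 0.1981, 0.4915, 1.3204, 1.5550, 2.8258, 3.2470, 4.3623]. The Fiedler value lambda_2 = 0.1981 is strictly positive, so the graph is connected. There is one zero in the spectrum, matching the 1 component. By the matrix-tree theorem the graph has (1/8) * product of the nonzero eigenvalues = 1 spanning tree.

0.1981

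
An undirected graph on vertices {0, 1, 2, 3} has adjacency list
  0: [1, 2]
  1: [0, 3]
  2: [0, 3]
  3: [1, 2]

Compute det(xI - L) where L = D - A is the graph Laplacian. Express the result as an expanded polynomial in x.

With the vertex order [0, 1, 2, 3], the degrees are [2, 2, 2, 2], giving D = diag(2, 2, 2, 2) and L = D - A. Computing det(xI - L) by cofactor expansion (or equivalently via sum-over-permutations) gives x^4 - 8x^3 + 20x^2 - 16x. The constant term is 0 because L is singular (the all-ones vector lies in its kernel). By the matrix-tree theorem the graph has (1/4) * product of the nonzero eigenvalues = 4 spanning trees. There is one zero in the spectrum, matching the 1 component.

x^4 - 8x^3 + 20x^2 - 16x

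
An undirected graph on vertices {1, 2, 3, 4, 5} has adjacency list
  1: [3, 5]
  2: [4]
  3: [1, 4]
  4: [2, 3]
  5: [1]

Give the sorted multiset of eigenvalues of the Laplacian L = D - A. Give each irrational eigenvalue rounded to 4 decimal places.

[0, 0.3820, 1.3820, 2.6180, 3.6180]

Each diagonal entry of L is the vertex degree and each off-diagonal entry is -1 where an edge is present, 0 otherwise; in the order [1, 2, 3, 4, 5] the diagonal is [2, 1, 2, 2, 1]. L is symmetric positive semidefinite, so every eigenvalue is real and nonnegative.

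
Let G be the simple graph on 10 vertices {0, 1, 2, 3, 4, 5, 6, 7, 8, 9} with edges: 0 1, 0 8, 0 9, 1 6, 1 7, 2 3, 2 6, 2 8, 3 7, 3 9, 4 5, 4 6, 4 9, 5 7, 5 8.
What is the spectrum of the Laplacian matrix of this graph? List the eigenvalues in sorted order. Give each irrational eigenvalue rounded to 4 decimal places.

[0, 2, 2, 2, 2, 2, 5, 5, 5, 5]

Each diagonal entry of L is the vertex degree and each off-diagonal entry is -1 where an edge is present, 0 otherwise; in the order [0, 1, 2, 3, 4, 5, 6, 7, 8, 9] the diagonal is [3, 3, 3, 3, 3, 3, 3, 3, 3, 3]. The multiplicity of 0 as a Laplacian eigenvalue equals the number of connected components. The largest eigenvalue, 5, is at most the vertex count 10. By the matrix-tree theorem the graph has (1/10) * product of the nonzero eigenvalues = 2000 spanning trees.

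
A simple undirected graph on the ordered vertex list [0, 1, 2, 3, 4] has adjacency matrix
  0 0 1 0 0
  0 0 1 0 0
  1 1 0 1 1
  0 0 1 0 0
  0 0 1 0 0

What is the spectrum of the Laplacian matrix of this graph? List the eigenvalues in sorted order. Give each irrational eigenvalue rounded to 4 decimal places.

[0, 1, 1, 1, 5]

With the vertex order [0, 1, 2, 3, 4], the degrees are [1, 1, 4, 1, 1], giving D = diag(1, 1, 4, 1, 1) and L = D - A. Diagonalising L (or applying a numerical eigensolver to the 5x5 matrix) gives the spectrum above. By the matrix-tree theorem the graph has (1/5) * product of the nonzero eigenvalues = 1 spanning tree.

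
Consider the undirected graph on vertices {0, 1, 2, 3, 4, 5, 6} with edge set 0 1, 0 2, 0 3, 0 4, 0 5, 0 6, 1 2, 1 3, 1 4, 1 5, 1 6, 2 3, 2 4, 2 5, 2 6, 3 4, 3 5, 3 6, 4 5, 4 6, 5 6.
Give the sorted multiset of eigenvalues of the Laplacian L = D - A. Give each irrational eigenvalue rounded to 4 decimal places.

[0, 7, 7, 7, 7, 7, 7]

Reading degrees in the order [0, 1, 2, 3, 4, 5, 6] gives [6, 6, 6, 6, 6, 6, 6]; set D = diag(6, 6, 6, 6, 6, 6, 6) and form L = D - A. The multiplicity of 0 as a Laplacian eigenvalue equals the number of connected components. There is one zero in the spectrum, matching the 1 component.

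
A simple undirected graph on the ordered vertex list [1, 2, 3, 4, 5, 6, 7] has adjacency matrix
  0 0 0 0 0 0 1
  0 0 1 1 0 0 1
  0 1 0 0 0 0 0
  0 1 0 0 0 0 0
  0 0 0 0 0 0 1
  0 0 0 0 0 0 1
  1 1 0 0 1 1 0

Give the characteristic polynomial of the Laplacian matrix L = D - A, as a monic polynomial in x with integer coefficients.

x^7 - 12x^6 + 51x^5 - 98x^4 + 93x^3 - 42x^2 + 7x

Each diagonal entry of L is the vertex degree and each off-diagonal entry is -1 where an edge is present, 0 otherwise; in the order [1, 2, 3, 4, 5, 6, 7] the diagonal is [1, 3, 1, 1, 1, 1, 4]. L has integer entries, so p(x) = det(xI - L) has integer coefficients. Expanding the determinant yields x^7 - 12x^6 + 51x^5 - 98x^4 + 93x^3 - 42x^2 + 7x. Since p(0) = det(-L) = 0, x divides p(x).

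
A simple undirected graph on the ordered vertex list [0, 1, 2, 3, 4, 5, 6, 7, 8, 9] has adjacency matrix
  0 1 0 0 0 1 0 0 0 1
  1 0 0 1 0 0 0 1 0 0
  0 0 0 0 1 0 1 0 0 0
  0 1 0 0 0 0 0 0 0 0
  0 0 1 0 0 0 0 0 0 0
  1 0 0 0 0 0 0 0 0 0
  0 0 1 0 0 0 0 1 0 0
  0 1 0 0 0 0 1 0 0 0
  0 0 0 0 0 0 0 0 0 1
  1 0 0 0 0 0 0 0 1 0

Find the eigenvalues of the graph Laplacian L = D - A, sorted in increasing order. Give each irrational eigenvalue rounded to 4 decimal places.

With the vertex order [0, 1, 2, 3, 4, 5, 6, 7, 8, 9], the degrees are [3, 3, 2, 1, 1, 1, 2, 2, 1, 2], giving D = diag(3, 3, 2, 1, 1, 1, 2, 2, 1, 2) and L = D - A. Diagonalising L (or applying a numerical eigensolver to the 10x10 matrix) gives the spectrum above. There is one zero in the spectrum, matching the 1 component. The largest eigenvalue, 4.6978, is at most the vertex count 10.

[0, 0.1398, 0.4249, 0.6932, 1, 2, 2.2574, 3.1456, 3.6414, 4.6978]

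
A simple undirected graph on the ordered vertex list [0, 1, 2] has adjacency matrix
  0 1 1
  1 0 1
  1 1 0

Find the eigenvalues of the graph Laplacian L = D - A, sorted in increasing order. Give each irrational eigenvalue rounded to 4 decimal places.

Each diagonal entry of L is the vertex degree and each off-diagonal entry is -1 where an edge is present, 0 otherwise; in the order [0, 1, 2] the diagonal is [2, 2, 2]. The multiplicity of 0 as a Laplacian eigenvalue equals the number of connected components. The single zero eigenvalue shows the graph is connected. By the matrix-tree theorem the graph has (1/3) * product of the nonzero eigenvalues = 3 spanning trees.

[0, 3, 3]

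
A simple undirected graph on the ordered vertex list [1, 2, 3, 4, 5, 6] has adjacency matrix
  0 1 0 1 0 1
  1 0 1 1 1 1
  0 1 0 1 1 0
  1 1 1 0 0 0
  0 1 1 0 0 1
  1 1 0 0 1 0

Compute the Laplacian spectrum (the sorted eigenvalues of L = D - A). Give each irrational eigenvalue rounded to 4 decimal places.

[0, 2.3820, 2.3820, 4.6180, 4.6180, 6]

Each diagonal entry of L is the vertex degree and each off-diagonal entry is -1 where an edge is present, 0 otherwise; in the order [1, 2, 3, 4, 5, 6] the diagonal is [3, 5, 3, 3, 3, 3]. The multiplicity of 0 as a Laplacian eigenvalue equals the number of connected components. The eigenvalues sum to 20, which equals trace(L) = 2|E|. By the matrix-tree theorem the graph has (1/6) * product of the nonzero eigenvalues = 121 spanning trees.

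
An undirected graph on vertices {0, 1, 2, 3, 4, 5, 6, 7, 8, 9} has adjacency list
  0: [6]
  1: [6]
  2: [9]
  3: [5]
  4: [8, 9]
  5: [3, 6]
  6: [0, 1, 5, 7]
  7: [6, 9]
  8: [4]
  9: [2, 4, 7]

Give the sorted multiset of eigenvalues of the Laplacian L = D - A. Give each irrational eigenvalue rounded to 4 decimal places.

[0, 0.1626, 0.5188, 0.6270, 1, 1.5072, 2.3111, 2.5027, 4.1701, 5.2005]

Reading degrees in the order [0, 1, 2, 3, 4, 5, 6, 7, 8, 9] gives [1, 1, 1, 1, 2, 2, 4, 2, 1, 3]; set D = diag(1, 1, 1, 1, 2, 2, 4, 2, 1, 3) and form L = D - A. The multiplicity of 0 as a Laplacian eigenvalue equals the number of connected components.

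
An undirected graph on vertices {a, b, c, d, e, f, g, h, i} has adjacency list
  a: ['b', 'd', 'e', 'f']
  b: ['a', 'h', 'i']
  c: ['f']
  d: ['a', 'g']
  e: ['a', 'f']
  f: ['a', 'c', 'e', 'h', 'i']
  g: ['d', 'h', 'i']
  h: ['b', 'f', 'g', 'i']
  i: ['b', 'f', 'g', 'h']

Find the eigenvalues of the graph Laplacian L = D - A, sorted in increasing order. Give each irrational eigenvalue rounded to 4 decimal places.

Reading degrees in the order [a, b, c, d, e, f, g, h, i] gives [4, 3, 1, 2, 2, 5, 3, 4, 4]; set D = diag(4, 3, 1, 2, 2, 5, 3, 4, 4) and form L = D - A. Since every row of L sums to 0, the all-ones vector is in the kernel and 0 is an eigenvalue. The single zero eigenvalue shows the graph is connected.

[0, 0.8419, 1.4885, 1.7138, 2.8647, 4.4786, 4.9548, 5, 6.6576]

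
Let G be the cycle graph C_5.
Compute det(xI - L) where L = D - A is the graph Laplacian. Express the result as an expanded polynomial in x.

x^5 - 10x^4 + 35x^3 - 50x^2 + 25x

The graph has 5 vertices and degree multiset [2, 2, 2, 2, 2]; D is the diagonal matrix of degrees and L = D - A. Computing det(xI - L) by cofactor expansion (or equivalently via sum-over-permutations) gives x^5 - 10x^4 + 35x^3 - 50x^2 + 25x. The coefficient of x^4 equals -trace(L) = -10, matching the sum of degrees. By the matrix-tree theorem the graph has (1/5) * product of the nonzero eigenvalues = 5 spanning trees. The largest eigenvalue, 3.6180, is at most the vertex count 5.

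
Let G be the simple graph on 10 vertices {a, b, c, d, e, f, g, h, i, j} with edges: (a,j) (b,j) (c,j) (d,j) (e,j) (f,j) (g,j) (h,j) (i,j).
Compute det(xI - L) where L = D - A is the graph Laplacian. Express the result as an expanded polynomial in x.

x^10 - 18x^9 + 108x^8 - 336x^7 + 630x^6 - 756x^5 + 588x^4 - 288x^3 + 81x^2 - 10x

Each diagonal entry of L is the vertex degree and each off-diagonal entry is -1 where an edge is present, 0 otherwise; in the order [a, b, c, d, e, f, g, h, i, j] the diagonal is [1, 1, 1, 1, 1, 1, 1, 1, 1, 9]. L has integer entries, so p(x) = det(xI - L) has integer coefficients. Expanding the determinant yields x^10 - 18x^9 + 108x^8 - 336x^7 + 630x^6 - 756x^5 + 588x^4 - 288x^3 + 81x^2 - 10x. The coefficient of x^9 equals -trace(L) = -18, matching the sum of degrees.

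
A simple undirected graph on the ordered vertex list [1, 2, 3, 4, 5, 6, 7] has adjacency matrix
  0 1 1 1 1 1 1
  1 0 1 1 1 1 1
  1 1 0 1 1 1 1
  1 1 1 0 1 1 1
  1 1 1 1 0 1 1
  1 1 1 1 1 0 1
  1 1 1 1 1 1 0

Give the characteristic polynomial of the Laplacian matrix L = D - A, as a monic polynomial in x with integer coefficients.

x^7 - 42x^6 + 735x^5 - 6860x^4 + 36015x^3 - 100842x^2 + 117649x

With the vertex order [1, 2, 3, 4, 5, 6, 7], the degrees are [6, 6, 6, 6, 6, 6, 6], giving D = diag(6, 6, 6, 6, 6, 6, 6) and L = D - A. L has integer entries, so p(x) = det(xI - L) has integer coefficients. Expanding the determinant yields x^7 - 42x^6 + 735x^5 - 6860x^4 + 36015x^3 - 100842x^2 + 117649x. The constant term is 0 because L is singular (the all-ones vector lies in its kernel). There is one zero in the spectrum, matching the 1 component.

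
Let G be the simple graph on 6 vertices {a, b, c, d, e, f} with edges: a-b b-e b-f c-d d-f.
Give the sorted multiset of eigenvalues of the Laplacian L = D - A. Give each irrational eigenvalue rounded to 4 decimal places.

With the vertex order [a, b, c, d, e, f], the degrees are [1, 3, 1, 2, 1, 2], giving D = diag(1, 3, 1, 2, 1, 2) and L = D - A. L is symmetric positive semidefinite, so every eigenvalue is real and nonnegative. The largest eigenvalue, 4.2143, is at most the vertex count 6.

[0, 0.3249, 1, 1.4608, 3, 4.2143]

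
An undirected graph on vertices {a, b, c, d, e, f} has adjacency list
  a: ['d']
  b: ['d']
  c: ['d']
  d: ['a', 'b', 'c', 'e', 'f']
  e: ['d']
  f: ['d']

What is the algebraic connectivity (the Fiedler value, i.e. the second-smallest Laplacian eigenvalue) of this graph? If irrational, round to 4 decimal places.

1

Each diagonal entry of L is the vertex degree and each off-diagonal entry is -1 where an edge is present, 0 otherwise; in the order [a, b, c, d, e, f] the diagonal is [1, 1, 1, 5, 1, 1]. The smallest Laplacian eigenvalue is always 0. The next one, lambda_2 = 1, measures how hard the graph is to disconnect: larger values mean better connectivity. The eigenvalues sum to 10, which equals trace(L) = 2|E|. The largest eigenvalue, 6, is at most the vertex count 6.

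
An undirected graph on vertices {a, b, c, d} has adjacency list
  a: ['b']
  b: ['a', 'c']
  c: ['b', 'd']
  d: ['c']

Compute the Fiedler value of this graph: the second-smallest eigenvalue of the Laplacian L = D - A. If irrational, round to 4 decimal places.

0.5858

Each diagonal entry of L is the vertex degree and each off-diagonal entry is -1 where an edge is present, 0 otherwise; in the order [a, b, c, d] the diagonal is [1, 2, 2, 1]. The smallest Laplacian eigenvalue is always 0. The next one, lambda_2 = 0.5858, measures how hard the graph is to disconnect: larger values mean better connectivity. The eigenvalues sum to 6, which equals trace(L) = 2|E|.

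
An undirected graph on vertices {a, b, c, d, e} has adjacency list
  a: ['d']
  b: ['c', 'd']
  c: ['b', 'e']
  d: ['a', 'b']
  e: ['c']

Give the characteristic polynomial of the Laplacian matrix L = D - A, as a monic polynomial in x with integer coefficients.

Each diagonal entry of L is the vertex degree and each off-diagonal entry is -1 where an edge is present, 0 otherwise; in the order [a, b, c, d, e] the diagonal is [1, 2, 2, 2, 1]. Computing det(xI - L) by cofactor expansion (or equivalently via sum-over-permutations) gives x^5 - 8x^4 + 21x^3 - 20x^2 + 5x. The coefficient of x^4 equals -trace(L) = -8, matching the sum of degrees. By the matrix-tree theorem the graph has (1/5) * product of the nonzero eigenvalues = 1 spanning tree.

x^5 - 8x^4 + 21x^3 - 20x^2 + 5x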